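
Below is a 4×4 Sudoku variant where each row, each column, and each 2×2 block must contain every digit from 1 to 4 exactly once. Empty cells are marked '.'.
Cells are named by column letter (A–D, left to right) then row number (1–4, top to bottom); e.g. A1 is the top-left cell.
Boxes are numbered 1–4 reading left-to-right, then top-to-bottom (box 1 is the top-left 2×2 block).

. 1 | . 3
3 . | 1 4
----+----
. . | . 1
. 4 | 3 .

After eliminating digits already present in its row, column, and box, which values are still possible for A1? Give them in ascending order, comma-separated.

2,4

Row 1 already contains {1, 3}.
Column A already contains {3}.
Its 2×2 block (box 1) already contains {1, 3}.
Removing those from 1–4 leaves {2, 4} as the candidates for A1.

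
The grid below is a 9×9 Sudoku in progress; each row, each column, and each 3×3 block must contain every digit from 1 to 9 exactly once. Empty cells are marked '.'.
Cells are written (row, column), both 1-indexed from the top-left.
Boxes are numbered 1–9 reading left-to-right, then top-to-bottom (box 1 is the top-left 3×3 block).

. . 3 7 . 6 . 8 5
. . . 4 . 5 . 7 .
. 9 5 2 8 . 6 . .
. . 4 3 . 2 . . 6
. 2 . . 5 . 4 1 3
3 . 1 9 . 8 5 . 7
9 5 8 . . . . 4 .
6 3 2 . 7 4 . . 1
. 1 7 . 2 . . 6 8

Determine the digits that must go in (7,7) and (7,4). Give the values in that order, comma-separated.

7,1

For (7,7):
  Consider where 7 can go in box 9.
  (7,9) is out (column 9 already has a 7).
  (8,7) is out (row 8 already has a 7).
  (8,8) is out (row 8 already has a 7).
  (9,7) is out (row 9 already has a 7).
  So the only cell in box 9 that can hold 7 is (7,7).
  So (7,7) = 7.
For (7,4):
  Consider where 1 can go in column 4.
  (5,4) is out (row 5 already has a 1).
  (8,4) is out (row 8 already has a 1).
  (9,4) is out (row 9 already has a 1).
  So the only cell in column 4 that can hold 1 is (7,4).
  So (7,4) = 1.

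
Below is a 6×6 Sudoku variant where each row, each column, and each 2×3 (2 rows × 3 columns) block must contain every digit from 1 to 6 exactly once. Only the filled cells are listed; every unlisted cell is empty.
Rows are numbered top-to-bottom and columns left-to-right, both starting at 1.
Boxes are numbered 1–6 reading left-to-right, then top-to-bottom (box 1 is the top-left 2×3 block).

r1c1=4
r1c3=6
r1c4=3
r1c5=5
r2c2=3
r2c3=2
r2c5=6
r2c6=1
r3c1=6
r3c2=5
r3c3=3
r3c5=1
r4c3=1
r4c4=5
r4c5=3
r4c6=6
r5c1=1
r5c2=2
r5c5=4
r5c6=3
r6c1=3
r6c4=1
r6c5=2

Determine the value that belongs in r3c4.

Cell r3c4 itself could take any of {2, 4} by direct elimination.
Consider where 2 can go in column 4.
r2c4 is out (row 2 already has a 2).
r5c4 is out (row 5 already has a 2).
So the only cell in column 4 that can hold 2 is r3c4.
Therefore r3c4 = 2.

2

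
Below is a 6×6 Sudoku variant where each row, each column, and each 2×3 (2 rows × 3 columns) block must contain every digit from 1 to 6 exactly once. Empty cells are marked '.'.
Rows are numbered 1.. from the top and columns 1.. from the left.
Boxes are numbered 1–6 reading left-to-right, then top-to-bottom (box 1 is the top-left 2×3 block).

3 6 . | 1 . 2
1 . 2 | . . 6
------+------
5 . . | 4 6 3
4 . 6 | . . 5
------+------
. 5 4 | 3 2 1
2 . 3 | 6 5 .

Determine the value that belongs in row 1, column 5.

Row 1 already contains {1, 2, 3, 6}.
Column 5 already contains {2, 5, 6}.
Its 2×3 block (box 2) already contains {1, 2, 6}.
The only value from 1–6 not eliminated is 4, so row 1, column 5 = 4.

4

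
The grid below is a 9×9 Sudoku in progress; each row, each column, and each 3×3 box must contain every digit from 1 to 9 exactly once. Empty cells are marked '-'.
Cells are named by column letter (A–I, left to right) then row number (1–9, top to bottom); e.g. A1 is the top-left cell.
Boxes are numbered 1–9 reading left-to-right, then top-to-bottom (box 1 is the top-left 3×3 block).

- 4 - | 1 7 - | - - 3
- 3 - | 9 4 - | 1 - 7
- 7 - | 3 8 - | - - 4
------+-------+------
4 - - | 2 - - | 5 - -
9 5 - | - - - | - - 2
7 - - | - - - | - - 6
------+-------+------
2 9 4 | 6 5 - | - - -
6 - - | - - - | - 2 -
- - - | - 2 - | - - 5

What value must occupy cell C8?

5

Cell C8 itself could take any of {1, 3, 5, 7, 8} by direct elimination.
Consider where 5 can go in row 8.
B8 is out (column B already has a 5). D8 is out (box 8 already has a 5). E8 is out (column E already has a 5). F8 is out (box 8 already has a 5). The remaining empty cells in row 8 are similarly blocked.
So the only cell in row 8 that can hold 5 is C8.
Therefore C8 = 5.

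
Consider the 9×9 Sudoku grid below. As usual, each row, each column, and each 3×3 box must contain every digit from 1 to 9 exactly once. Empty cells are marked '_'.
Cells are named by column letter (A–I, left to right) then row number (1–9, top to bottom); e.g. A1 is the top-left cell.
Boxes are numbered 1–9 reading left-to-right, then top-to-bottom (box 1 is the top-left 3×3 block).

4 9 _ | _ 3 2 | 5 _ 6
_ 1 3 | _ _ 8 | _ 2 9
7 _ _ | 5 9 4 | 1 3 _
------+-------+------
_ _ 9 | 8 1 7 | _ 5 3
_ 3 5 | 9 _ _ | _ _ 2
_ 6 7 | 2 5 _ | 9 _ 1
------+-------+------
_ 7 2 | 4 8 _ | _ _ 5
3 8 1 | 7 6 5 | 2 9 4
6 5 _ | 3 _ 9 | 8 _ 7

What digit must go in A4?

Row 4 already contains {1, 3, 5, 7, 8, 9}.
Column A already contains {3, 4, 6, 7}.
Its 3×3 block (box 4) already contains {3, 5, 6, 7, 9}.
The only value from 1–9 not eliminated is 2, so A4 = 2.

2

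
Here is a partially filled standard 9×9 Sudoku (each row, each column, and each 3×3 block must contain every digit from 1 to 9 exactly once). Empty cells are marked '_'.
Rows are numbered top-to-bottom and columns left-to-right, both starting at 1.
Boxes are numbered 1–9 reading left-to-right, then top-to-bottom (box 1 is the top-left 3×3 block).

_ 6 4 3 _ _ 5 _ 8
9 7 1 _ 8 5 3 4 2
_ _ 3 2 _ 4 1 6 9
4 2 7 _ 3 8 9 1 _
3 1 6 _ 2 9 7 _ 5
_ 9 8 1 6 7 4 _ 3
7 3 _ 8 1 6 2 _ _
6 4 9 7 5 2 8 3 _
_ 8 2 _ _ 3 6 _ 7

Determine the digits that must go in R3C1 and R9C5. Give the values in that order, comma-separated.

8,4

For R3C1:
  Consider where 8 can go in box 1.
  R1C1 is out (row 1 already has a 8).
  R3C2 is out (column 2 already has a 8).
  So the only cell in box 1 that can hold 8 is R3C1.
  So R3C1 = 8.
For R9C5:
  Consider where 4 can go in column 5.
  R1C5 is out (row 1 already has a 4).
  R3C5 is out (row 3 already has a 4).
  So the only cell in column 5 that can hold 4 is R9C5.
  So R9C5 = 4.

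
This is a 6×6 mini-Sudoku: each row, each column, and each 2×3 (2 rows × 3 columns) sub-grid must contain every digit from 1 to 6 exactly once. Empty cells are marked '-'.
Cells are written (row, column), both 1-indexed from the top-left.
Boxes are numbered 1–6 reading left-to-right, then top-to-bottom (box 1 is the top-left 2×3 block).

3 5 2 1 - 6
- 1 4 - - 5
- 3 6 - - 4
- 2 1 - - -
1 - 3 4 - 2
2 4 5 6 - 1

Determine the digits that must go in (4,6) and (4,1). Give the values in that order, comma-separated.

For (4,6):
  Row 4 already contains {1, 2}.
  Column 6 already contains {1, 2, 4, 5, 6}.
  Its 2×3 block (box 4) already contains {4}.
  The only value from 1–6 not eliminated is 3, so (4,6) = 3.
For (4,1):
  Consider where 4 can go in column 1.
  (2,1) is out (row 2 already has a 4).
  (3,1) is out (row 3 already has a 4).
  So the only cell in column 1 that can hold 4 is (4,1).
  So (4,1) = 4.

3,4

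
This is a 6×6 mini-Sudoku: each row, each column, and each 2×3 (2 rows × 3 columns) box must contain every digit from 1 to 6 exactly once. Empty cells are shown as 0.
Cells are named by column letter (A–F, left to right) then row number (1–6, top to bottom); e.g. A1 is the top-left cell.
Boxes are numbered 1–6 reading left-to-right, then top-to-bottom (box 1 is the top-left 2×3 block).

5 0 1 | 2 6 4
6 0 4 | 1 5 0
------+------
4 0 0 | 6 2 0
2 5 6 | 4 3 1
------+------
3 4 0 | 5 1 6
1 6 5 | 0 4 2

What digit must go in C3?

Row 3 already contains {2, 4, 6}.
Column C already contains {1, 4, 5, 6}.
Its 2×3 block (box 3) already contains {2, 4, 5, 6}.
The only value from 1–6 not eliminated is 3, so C3 = 3.

3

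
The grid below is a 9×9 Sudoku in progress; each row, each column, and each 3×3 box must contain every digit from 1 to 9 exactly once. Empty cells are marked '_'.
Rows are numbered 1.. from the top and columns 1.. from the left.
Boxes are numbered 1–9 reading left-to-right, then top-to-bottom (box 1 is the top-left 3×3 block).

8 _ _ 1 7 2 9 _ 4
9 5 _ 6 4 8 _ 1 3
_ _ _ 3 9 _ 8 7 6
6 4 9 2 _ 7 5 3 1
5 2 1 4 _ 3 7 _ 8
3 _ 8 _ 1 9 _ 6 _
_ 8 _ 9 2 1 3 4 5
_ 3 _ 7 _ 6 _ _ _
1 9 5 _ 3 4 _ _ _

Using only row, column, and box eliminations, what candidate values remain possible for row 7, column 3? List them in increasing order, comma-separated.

6,7

Row 7 already contains {1, 2, 3, 4, 5, 8, 9}.
Column 3 already contains {1, 5, 8, 9}.
Its 3×3 block (box 7) already contains {1, 3, 5, 8, 9}.
Removing those from 1–9 leaves {6, 7} as the candidates for row 7, column 3.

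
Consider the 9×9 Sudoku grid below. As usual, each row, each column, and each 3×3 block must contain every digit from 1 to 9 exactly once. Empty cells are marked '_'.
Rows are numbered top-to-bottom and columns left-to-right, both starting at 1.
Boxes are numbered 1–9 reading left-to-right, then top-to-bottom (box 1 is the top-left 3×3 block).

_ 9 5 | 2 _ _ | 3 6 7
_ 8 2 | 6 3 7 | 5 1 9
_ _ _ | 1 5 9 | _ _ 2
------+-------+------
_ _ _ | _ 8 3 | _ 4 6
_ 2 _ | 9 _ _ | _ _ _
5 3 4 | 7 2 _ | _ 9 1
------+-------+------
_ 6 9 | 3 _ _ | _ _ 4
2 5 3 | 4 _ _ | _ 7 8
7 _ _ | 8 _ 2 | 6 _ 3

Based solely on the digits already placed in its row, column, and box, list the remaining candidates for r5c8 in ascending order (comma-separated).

3,5,8

Row 5 already contains {2, 9}.
Column 8 already contains {1, 4, 6, 7, 9}.
Its 3×3 block (box 6) already contains {1, 4, 6, 9}.
Removing those from 1–9 leaves {3, 5, 8} as the candidates for r5c8.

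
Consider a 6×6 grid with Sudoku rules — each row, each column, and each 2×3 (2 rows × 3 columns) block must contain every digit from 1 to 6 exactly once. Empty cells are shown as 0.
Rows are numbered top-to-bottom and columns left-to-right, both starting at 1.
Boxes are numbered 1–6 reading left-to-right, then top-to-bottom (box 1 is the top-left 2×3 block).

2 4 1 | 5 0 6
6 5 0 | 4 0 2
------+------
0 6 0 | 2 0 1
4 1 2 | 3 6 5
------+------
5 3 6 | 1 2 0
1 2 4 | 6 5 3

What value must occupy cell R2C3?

3

Row 2 already contains {2, 4, 5, 6}.
Column 3 already contains {1, 2, 4, 6}.
Its 2×3 block (box 1) already contains {1, 2, 4, 5, 6}.
The only value from 1–6 not eliminated is 3, so R2C3 = 3.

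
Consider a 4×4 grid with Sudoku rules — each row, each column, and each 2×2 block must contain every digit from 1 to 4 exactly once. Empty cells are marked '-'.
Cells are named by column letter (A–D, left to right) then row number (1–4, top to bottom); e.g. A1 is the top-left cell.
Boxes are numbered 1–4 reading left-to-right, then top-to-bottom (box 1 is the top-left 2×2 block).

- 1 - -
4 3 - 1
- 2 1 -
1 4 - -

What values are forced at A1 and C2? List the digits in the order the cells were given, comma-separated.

For A1:
  Row 1 already contains {1}.
  Column A already contains {1, 4}.
  Its 2×2 block (box 1) already contains {1, 3, 4}.
  The only value from 1–4 not eliminated is 2, so A1 = 2.
For C2:
  Row 2 already contains {1, 3, 4}.
  Column C already contains {1}.
  Its 2×2 block (box 2) already contains {1}.
  The only value from 1–4 not eliminated is 2, so C2 = 2.

2,2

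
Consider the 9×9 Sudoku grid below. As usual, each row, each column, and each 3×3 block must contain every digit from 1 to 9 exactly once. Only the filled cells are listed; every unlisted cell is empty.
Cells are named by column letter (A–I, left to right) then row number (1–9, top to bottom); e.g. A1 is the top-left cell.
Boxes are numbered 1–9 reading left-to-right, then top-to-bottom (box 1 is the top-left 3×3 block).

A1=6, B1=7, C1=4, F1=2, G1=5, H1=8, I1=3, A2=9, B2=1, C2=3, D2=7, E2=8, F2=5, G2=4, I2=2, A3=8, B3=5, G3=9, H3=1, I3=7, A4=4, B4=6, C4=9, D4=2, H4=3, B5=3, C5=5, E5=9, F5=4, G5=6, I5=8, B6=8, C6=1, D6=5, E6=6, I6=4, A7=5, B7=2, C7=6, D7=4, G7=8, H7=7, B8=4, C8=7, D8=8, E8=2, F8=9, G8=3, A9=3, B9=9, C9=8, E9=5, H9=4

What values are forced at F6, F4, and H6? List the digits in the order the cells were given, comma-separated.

For F6:
  Consider where 3 can go in row 6.
  A6 is out (column A already has a 3).
  G6 is out (column G already has a 3).
  H6 is out (column H already has a 3).
  So the only cell in row 6 that can hold 3 is F6.
  So F6 = 3.
For F4:
  Consider where 8 can go in row 4.
  E4 is out (column E already has a 8).
  G4 is out (column G already has a 8).
  I4 is out (column I already has a 8).
  So the only cell in row 4 that can hold 8 is F4.
  So F4 = 8.
For H6:
  Consider where 9 can go in row 6.
  A6 is out (column A already has a 9).
  F6 is out (column F already has a 9).
  G6 is out (column G already has a 9).
  So the only cell in row 6 that can hold 9 is H6.
  So H6 = 9.

3,8,9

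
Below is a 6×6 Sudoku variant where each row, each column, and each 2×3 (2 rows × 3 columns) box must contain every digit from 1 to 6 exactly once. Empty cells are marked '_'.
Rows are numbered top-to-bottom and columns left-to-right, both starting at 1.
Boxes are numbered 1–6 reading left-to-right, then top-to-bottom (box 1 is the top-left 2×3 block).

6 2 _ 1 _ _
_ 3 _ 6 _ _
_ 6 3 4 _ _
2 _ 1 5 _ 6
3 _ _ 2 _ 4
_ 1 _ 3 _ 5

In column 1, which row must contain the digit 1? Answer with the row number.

Consider where 1 can go in column 1.
r3c1 is out (box 3 already has a 1).
r6c1 is out (row 6 already has a 1).
So the only cell in column 1 that can hold 1 is r2c1.
That is row 2.

2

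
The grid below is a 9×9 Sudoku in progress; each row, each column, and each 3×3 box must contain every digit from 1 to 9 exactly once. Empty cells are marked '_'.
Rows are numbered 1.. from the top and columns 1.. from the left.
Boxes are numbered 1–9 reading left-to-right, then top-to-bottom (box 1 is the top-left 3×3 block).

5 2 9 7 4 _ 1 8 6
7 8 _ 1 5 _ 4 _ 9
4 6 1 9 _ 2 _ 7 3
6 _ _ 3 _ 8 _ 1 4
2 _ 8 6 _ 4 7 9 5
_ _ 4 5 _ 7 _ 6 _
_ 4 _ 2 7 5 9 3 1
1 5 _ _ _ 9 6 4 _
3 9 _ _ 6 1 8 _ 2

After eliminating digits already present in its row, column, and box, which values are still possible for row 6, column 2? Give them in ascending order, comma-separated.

Row 6 already contains {4, 5, 6, 7}.
Column 2 already contains {2, 4, 5, 6, 8, 9}.
Its 3×3 block (box 4) already contains {2, 4, 6, 8}.
Removing those from 1–9 leaves {1, 3} as the candidates for row 6, column 2.

1,3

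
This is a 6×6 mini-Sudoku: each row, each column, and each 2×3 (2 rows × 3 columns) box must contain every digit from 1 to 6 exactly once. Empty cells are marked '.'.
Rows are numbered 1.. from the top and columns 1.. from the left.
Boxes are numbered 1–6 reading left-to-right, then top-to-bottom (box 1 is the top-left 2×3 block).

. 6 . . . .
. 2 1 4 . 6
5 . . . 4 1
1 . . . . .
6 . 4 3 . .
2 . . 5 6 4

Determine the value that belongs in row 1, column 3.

5

Cell row 1, column 3 itself could take any of {3, 5} by direct elimination.
Consider where 5 can go in column 3.
row 3, column 3 is out (row 3 already has a 5).
row 4, column 3 is out (box 3 already has a 5).
row 6, column 3 is out (row 6 already has a 5).
So the only cell in column 3 that can hold 5 is row 1, column 3.
Therefore row 1, column 3 = 5.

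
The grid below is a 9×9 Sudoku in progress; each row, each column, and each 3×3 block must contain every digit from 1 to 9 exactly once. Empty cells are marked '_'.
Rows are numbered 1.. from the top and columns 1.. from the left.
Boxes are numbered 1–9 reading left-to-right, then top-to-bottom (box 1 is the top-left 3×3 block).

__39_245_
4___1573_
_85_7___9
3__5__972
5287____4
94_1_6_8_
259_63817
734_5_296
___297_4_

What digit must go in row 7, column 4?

Row 7 already contains {1, 2, 3, 5, 6, 7, 8, 9}.
Column 4 already contains {1, 2, 5, 7, 9}.
Its 3×3 block (box 8) already contains {2, 3, 5, 6, 7, 9}.
The only value from 1–9 not eliminated is 4, so row 7, column 4 = 4.

4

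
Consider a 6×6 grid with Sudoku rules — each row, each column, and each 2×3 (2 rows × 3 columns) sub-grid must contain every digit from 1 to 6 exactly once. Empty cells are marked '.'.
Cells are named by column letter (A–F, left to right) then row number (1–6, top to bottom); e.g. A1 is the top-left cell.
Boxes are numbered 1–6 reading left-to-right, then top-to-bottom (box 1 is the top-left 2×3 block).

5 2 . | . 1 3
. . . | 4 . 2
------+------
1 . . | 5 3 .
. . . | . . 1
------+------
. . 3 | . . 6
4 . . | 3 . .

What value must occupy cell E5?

Cell E5 itself could take any of {2, 4, 5} by direct elimination.
Consider where 4 can go in row 5.
A5 is out (column A already has a 4).
B5 is out (box 5 already has a 4).
D5 is out (column D already has a 4).
So the only cell in row 5 that can hold 4 is E5.
Therefore E5 = 4.

4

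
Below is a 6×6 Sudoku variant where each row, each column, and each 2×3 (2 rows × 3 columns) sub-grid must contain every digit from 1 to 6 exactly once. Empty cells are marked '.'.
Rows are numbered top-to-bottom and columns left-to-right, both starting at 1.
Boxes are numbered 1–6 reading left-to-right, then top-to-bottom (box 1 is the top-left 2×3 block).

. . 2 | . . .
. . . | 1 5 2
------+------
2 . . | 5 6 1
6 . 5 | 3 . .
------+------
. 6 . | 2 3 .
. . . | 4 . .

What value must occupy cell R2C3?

Cell R2C3 itself could take any of {3, 4, 6} by direct elimination.
Consider where 6 can go in row 2.
R2C1 is out (column 1 already has a 6).
R2C2 is out (column 2 already has a 6).
So the only cell in row 2 that can hold 6 is R2C3.
Therefore R2C3 = 6.

6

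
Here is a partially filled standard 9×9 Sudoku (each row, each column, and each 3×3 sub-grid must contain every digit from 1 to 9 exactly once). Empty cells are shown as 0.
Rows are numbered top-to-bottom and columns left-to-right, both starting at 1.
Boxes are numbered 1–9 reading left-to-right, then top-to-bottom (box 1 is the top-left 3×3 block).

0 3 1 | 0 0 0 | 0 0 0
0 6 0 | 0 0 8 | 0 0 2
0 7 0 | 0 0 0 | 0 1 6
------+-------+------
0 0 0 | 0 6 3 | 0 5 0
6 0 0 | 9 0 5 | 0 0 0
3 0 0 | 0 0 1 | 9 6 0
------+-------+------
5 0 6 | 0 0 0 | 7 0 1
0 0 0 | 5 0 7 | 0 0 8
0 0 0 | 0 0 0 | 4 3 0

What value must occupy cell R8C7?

Cell R8C7 itself could take any of {2, 6} by direct elimination.
Consider where 6 can go in column 7.
R1C7 is out (box 3 already has a 6).
R2C7 is out (row 2 already has a 6).
R3C7 is out (row 3 already has a 6).
R4C7 is out (row 4 already has a 6).
R5C7 is out (row 5 already has a 6).
So the only cell in column 7 that can hold 6 is R8C7.
Therefore R8C7 = 6.

6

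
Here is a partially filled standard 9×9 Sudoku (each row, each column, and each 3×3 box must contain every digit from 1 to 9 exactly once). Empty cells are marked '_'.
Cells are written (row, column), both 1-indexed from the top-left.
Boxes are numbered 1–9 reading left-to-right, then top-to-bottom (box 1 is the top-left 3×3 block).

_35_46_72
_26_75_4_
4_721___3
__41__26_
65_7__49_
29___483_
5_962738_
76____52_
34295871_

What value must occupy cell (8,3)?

8

Cell (8,3) itself could take any of {1, 8} by direct elimination.
Consider where 8 can go in row 8.
(8,4) is out (box 8 already has a 8).
(8,5) is out (box 8 already has a 8).
(8,6) is out (column 6 already has a 8).
(8,9) is out (box 9 already has a 8).
So the only cell in row 8 that can hold 8 is (8,3).
Therefore (8,3) = 8.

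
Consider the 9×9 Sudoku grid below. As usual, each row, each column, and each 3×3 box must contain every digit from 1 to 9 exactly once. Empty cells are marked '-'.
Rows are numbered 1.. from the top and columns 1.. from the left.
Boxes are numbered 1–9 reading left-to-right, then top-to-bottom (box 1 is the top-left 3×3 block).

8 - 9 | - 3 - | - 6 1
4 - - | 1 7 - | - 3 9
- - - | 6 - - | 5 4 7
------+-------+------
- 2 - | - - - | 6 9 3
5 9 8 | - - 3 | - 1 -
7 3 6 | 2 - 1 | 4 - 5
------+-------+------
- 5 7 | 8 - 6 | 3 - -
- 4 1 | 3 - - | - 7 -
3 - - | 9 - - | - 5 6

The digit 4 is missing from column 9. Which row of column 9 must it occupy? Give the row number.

7

Consider where 4 can go in column 9.
row 5, column 9 is out (box 6 already has a 4).
row 8, column 9 is out (row 8 already has a 4).
So the only cell in column 9 that can hold 4 is row 7, column 9.
That is row 7.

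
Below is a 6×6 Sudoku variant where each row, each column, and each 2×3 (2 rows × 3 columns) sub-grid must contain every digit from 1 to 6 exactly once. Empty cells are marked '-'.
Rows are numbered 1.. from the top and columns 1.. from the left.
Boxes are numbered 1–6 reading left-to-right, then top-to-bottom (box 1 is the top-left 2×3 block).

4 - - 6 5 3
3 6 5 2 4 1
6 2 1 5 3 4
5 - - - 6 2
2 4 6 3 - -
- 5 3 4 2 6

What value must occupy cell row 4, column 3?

Row 4 already contains {2, 5, 6}.
Column 3 already contains {1, 3, 5, 6}.
Its 2×3 block (box 3) already contains {1, 2, 5, 6}.
The only value from 1–6 not eliminated is 4, so row 4, column 3 = 4.

4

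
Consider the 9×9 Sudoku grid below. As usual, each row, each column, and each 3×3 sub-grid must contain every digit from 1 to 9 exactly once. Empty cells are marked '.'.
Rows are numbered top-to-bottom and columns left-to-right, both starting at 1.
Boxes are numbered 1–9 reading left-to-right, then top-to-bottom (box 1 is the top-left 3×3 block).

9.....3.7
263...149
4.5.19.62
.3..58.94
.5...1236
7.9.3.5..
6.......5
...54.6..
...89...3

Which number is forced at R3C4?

3

Cell R3C4 itself could take any of {3, 7} by direct elimination.
Consider where 3 can go in row 3.
R3C2 is out (column 2 already has a 3).
R3C7 is out (column 7 already has a 3).
So the only cell in row 3 that can hold 3 is R3C4.
Therefore R3C4 = 3.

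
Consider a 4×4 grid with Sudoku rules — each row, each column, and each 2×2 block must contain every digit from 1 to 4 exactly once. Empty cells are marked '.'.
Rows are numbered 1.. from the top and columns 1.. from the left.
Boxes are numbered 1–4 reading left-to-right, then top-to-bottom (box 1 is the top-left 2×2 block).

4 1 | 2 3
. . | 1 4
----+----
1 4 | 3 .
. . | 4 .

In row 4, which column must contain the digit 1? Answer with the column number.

Consider where 1 can go in row 4.
row 4, column 1 is out (column 1 already has a 1).
row 4, column 2 is out (column 2 already has a 1).
So the only cell in row 4 that can hold 1 is row 4, column 4.
That is column 4.

4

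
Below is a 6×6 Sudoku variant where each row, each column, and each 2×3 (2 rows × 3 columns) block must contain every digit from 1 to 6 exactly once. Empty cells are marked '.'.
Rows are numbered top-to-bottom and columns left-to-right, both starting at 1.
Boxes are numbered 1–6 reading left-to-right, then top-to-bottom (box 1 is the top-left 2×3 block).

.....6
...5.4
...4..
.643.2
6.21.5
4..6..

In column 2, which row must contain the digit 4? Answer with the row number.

Consider where 4 can go in column 2.
R2C2 is out (row 2 already has a 4).
R3C2 is out (row 3 already has a 4).
R5C2 is out (box 5 already has a 4).
R6C2 is out (row 6 already has a 4).
So the only cell in column 2 that can hold 4 is R1C2.
That is row 1.

1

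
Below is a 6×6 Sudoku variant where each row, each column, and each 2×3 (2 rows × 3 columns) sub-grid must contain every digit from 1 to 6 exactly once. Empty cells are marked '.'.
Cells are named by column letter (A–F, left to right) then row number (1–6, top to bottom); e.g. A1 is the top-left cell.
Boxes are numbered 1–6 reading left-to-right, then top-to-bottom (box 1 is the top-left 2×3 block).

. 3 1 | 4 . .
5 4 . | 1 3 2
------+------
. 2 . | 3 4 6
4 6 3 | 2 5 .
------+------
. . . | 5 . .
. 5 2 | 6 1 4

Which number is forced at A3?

1

Row 3 already contains {2, 3, 4, 6}.
Column A already contains {4, 5}.
Its 2×3 block (box 3) already contains {2, 3, 4, 6}.
The only value from 1–6 not eliminated is 1, so A3 = 1.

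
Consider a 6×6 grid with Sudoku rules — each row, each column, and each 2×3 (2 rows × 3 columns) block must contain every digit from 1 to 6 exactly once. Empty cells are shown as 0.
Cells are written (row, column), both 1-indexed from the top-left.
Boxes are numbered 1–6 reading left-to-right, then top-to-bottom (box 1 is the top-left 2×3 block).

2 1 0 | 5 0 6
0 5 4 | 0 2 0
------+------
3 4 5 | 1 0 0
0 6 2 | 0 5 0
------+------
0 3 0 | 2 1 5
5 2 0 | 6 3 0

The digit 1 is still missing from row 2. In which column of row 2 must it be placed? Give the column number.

Consider where 1 can go in row 2.
(2,1) is out (box 1 already has a 1).
(2,4) is out (column 4 already has a 1).
So the only cell in row 2 that can hold 1 is (2,6).
That is column 6.

6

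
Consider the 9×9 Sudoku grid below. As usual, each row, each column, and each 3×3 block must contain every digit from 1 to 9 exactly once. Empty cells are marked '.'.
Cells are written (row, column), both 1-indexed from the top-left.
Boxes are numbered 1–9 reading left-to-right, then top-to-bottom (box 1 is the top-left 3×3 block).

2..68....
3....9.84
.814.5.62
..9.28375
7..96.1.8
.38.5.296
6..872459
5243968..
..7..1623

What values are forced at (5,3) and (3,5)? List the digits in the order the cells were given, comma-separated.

For (5,3):
  Consider where 2 can go in box 4.
  (4,1) is out (row 4 already has a 2).
  (4,2) is out (row 4 already has a 2).
  (5,2) is out (column 2 already has a 2).
  (6,1) is out (row 6 already has a 2).
  So the only cell in box 4 that can hold 2 is (5,3).
  So (5,3) = 2.
For (3,5):
  Row 3 already contains {1, 2, 4, 5, 6, 8}.
  Column 5 already contains {2, 5, 6, 7, 8, 9}.
  Its 3×3 block (box 2) already contains {4, 5, 6, 8, 9}.
  The only value from 1–9 not eliminated is 3, so (3,5) = 3.

2,3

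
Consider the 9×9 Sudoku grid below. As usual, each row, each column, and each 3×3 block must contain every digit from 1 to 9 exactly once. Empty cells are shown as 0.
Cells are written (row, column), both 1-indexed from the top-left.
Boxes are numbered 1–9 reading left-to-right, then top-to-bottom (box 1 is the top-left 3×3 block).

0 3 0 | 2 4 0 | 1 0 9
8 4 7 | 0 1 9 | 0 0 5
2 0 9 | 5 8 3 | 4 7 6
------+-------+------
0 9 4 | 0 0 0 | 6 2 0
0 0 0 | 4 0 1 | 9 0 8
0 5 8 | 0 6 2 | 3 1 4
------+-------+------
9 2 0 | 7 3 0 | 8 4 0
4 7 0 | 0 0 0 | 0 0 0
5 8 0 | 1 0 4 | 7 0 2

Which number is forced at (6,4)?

9

Row 6 already contains {1, 2, 3, 4, 5, 6, 8}.
Column 4 already contains {1, 2, 4, 5, 7}.
Its 3×3 block (box 5) already contains {1, 2, 4, 6}.
The only value from 1–9 not eliminated is 9, so (6,4) = 9.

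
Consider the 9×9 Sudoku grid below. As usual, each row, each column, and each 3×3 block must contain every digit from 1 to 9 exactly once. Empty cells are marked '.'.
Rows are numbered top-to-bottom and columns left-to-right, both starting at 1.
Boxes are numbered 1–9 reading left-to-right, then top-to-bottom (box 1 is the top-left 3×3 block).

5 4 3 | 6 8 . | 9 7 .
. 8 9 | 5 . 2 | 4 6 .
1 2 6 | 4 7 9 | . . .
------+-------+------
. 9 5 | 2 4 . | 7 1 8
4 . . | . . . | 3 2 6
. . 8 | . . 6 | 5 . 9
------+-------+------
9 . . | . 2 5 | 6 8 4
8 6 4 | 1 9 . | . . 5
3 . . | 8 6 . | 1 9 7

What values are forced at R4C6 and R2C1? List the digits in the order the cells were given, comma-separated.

3,7

For R4C6:
  Row 4 already contains {1, 2, 4, 5, 7, 8, 9}.
  Column 6 already contains {2, 5, 6, 9}.
  Its 3×3 block (box 5) already contains {2, 4, 6}.
  The only value from 1–9 not eliminated is 3, so R4C6 = 3.
For R2C1:
  Row 2 already contains {2, 4, 5, 6, 8, 9}.
  Column 1 already contains {1, 3, 4, 5, 8, 9}.
  Its 3×3 block (box 1) already contains {1, 2, 3, 4, 5, 6, 8, 9}.
  The only value from 1–9 not eliminated is 7, so R2C1 = 7.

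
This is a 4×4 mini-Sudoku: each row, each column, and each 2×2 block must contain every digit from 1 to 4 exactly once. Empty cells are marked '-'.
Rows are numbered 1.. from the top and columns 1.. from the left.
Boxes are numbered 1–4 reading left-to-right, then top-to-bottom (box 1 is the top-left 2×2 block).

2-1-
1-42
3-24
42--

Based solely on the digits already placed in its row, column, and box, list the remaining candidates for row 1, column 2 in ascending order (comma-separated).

Row 1 already contains {1, 2}.
Column 2 already contains {2}.
Its 2×2 block (box 1) already contains {1, 2}.
Removing those from 1–4 leaves {3, 4} as the candidates for row 1, column 2.

3,4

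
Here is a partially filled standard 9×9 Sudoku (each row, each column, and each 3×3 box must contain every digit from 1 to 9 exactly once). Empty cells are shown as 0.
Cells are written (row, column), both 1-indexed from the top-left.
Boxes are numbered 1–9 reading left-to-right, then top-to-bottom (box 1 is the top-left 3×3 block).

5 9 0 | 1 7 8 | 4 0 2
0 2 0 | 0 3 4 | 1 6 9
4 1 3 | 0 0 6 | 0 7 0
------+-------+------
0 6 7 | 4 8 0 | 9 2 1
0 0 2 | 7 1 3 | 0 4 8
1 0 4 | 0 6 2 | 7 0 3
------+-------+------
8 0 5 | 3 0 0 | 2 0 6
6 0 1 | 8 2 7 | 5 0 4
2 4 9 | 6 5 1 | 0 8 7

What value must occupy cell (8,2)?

Row 8 already contains {1, 2, 4, 5, 6, 7, 8}.
Column 2 already contains {1, 2, 4, 6, 9}.
Its 3×3 block (box 7) already contains {1, 2, 4, 5, 6, 8, 9}.
The only value from 1–9 not eliminated is 3, so (8,2) = 3.

3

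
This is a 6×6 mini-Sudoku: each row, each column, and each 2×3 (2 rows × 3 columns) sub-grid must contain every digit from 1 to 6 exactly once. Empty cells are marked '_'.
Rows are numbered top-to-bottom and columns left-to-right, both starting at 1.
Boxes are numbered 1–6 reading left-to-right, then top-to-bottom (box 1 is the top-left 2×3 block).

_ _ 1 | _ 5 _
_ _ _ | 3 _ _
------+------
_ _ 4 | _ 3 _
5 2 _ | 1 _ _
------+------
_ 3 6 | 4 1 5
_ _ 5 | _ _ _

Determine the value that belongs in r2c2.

5

Cell r2c2 itself could take any of {4, 5, 6} by direct elimination.
Consider where 5 can go in row 2.
r2c1 is out (column 1 already has a 5).
r2c3 is out (column 3 already has a 5).
r2c5 is out (column 5 already has a 5).
r2c6 is out (column 6 already has a 5).
So the only cell in row 2 that can hold 5 is r2c2.
Therefore r2c2 = 5.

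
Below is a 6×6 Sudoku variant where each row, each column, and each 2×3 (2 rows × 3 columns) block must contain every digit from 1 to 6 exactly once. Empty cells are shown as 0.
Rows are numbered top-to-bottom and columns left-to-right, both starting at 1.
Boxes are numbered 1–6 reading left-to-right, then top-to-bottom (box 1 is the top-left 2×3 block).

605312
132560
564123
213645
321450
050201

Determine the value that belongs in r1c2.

Row 1 already contains {1, 2, 3, 5, 6}.
Column 2 already contains {1, 2, 3, 5, 6}.
Its 2×3 block (box 1) already contains {1, 2, 3, 5, 6}.
The only value from 1–6 not eliminated is 4, so r1c2 = 4.

4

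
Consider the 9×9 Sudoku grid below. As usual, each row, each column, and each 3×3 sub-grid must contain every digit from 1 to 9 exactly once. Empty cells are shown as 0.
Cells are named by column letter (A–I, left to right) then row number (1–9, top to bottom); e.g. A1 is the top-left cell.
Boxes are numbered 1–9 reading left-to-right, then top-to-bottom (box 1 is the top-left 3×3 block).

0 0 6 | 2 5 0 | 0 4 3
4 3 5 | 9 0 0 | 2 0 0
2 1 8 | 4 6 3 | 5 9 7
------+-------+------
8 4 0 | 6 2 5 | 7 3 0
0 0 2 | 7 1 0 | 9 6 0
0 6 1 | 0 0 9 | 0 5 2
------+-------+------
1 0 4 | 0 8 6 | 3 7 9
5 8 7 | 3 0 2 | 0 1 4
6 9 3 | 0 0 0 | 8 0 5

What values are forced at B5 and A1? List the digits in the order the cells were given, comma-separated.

For B5:
  Row 5 already contains {1, 2, 6, 7, 9}.
  Column B already contains {1, 3, 4, 6, 8, 9}.
  Its 3×3 block (box 4) already contains {1, 2, 4, 6, 8}.
  The only value from 1–9 not eliminated is 5, so B5 = 5.
For A1:
  Consider where 9 can go in column A.
  A5 is out (row 5 already has a 9).
  A6 is out (row 6 already has a 9).
  So the only cell in column A that can hold 9 is A1.
  So A1 = 9.

5,9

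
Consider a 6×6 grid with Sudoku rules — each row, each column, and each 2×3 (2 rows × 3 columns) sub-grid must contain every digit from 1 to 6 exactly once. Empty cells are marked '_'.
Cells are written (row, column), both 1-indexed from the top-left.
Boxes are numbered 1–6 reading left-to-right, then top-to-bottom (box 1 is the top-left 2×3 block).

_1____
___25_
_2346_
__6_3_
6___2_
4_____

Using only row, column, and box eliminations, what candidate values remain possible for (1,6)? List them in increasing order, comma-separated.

3,4,6

Row 1 already contains {1}.
Column 6 already contains {}.
Its 2×3 block (box 2) already contains {2, 5}.
Removing those from 1–6 leaves {3, 4, 6} as the candidates for (1,6).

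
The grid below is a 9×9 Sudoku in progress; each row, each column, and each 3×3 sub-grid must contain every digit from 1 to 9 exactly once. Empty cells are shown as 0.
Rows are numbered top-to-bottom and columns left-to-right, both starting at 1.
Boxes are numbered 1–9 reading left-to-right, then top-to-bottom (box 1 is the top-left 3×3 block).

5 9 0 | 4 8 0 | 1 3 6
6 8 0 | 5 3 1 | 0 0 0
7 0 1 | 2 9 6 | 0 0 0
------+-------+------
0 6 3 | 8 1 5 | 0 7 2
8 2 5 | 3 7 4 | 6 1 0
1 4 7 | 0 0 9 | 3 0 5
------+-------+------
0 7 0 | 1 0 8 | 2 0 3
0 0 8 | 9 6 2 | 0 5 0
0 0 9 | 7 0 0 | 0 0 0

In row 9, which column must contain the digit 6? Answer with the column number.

Consider where 6 can go in row 9.
R9C1 is out (column 1 already has a 6). R9C2 is out (column 2 already has a 6). R9C5 is out (column 5 already has a 6). R9C6 is out (column 6 already has a 6). The remaining empty cells in row 9 are similarly blocked.
So the only cell in row 9 that can hold 6 is R9C8.
That is column 8.

8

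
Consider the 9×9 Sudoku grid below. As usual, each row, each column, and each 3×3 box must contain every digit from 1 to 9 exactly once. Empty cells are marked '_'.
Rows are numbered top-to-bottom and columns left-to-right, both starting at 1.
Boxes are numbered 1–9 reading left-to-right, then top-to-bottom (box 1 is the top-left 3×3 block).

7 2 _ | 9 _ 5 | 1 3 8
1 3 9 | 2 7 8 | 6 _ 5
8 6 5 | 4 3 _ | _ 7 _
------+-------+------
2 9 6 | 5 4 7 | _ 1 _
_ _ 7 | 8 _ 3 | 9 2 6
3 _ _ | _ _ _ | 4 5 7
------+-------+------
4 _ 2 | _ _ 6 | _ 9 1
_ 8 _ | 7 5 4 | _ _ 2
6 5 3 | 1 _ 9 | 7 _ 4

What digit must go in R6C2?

Row 6 already contains {3, 4, 5, 7}.
Column 2 already contains {2, 3, 5, 6, 8, 9}.
Its 3×3 block (box 4) already contains {2, 3, 6, 7, 9}.
The only value from 1–9 not eliminated is 1, so R6C2 = 1.

1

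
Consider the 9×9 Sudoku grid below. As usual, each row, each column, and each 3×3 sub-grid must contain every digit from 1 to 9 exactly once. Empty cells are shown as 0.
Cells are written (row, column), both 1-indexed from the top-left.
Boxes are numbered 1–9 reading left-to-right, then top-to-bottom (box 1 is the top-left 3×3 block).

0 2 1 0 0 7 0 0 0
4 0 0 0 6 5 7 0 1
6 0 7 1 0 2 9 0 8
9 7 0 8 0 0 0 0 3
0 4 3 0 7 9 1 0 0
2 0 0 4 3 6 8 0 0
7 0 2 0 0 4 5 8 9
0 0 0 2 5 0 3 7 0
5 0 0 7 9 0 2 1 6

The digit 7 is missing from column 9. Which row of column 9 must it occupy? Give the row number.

6

Consider where 7 can go in column 9.
(1,9) is out (row 1 already has a 7).
(5,9) is out (row 5 already has a 7).
(8,9) is out (row 8 already has a 7).
So the only cell in column 9 that can hold 7 is (6,9).
That is row 6.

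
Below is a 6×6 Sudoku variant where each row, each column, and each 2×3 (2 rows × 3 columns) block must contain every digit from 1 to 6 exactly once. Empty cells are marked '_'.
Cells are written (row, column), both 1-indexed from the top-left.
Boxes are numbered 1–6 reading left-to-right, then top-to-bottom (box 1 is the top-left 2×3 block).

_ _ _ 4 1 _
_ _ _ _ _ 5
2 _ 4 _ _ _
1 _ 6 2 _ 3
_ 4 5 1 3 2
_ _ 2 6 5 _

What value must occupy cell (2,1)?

4

Cell (2,1) itself could take any of {3, 4, 6} by direct elimination.
Consider where 4 can go in box 1.
(1,1) is out (row 1 already has a 4).
(1,2) is out (row 1 already has a 4).
(1,3) is out (row 1 already has a 4).
(2,2) is out (column 2 already has a 4).
(2,3) is out (column 3 already has a 4).
So the only cell in box 1 that can hold 4 is (2,1).
Therefore (2,1) = 4.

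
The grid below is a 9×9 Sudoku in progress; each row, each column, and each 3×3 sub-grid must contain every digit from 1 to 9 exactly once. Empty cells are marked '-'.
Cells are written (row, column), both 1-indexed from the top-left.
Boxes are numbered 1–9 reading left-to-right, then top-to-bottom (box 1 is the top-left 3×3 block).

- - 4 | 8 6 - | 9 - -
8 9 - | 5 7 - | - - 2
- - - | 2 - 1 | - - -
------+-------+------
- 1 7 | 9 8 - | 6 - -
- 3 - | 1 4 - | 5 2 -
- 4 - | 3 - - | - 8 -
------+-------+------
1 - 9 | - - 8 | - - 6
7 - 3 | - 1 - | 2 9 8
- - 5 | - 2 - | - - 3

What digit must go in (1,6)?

3

Row 1 already contains {4, 6, 8, 9}.
Column 6 already contains {1, 8}.
Its 3×3 block (box 2) already contains {1, 2, 5, 6, 7, 8}.
The only value from 1–9 not eliminated is 3, so (1,6) = 3.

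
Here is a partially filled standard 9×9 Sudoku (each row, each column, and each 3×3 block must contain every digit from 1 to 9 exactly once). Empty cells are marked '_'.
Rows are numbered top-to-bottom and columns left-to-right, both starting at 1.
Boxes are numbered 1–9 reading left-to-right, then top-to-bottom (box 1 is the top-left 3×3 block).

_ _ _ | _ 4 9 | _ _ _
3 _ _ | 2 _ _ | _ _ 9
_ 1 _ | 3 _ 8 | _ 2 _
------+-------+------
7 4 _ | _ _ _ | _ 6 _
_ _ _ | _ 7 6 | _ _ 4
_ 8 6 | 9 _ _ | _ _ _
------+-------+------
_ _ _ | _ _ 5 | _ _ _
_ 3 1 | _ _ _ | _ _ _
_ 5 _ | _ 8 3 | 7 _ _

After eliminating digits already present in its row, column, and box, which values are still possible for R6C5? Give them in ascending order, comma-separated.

1,2,3,5

Row 6 already contains {6, 8, 9}.
Column 5 already contains {4, 7, 8}.
Its 3×3 block (box 5) already contains {6, 7, 9}.
Removing those from 1–9 leaves {1, 2, 3, 5} as the candidates for R6C5.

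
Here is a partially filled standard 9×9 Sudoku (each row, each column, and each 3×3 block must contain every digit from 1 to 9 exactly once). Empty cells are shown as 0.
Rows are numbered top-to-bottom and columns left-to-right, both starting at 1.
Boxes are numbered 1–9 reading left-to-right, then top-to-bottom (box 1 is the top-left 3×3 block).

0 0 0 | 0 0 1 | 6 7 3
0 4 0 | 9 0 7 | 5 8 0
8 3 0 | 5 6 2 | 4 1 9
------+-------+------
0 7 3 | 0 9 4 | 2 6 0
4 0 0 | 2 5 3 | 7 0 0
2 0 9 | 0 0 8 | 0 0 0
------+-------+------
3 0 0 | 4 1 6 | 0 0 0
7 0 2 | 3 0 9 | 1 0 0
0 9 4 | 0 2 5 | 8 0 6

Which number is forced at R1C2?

2

Cell R1C2 itself could take any of {2, 5} by direct elimination.
Consider where 2 can go in row 1.
R1C1 is out (column 1 already has a 2).
R1C3 is out (column 3 already has a 2).
R1C4 is out (column 4 already has a 2).
R1C5 is out (column 5 already has a 2).
So the only cell in row 1 that can hold 2 is R1C2.
Therefore R1C2 = 2.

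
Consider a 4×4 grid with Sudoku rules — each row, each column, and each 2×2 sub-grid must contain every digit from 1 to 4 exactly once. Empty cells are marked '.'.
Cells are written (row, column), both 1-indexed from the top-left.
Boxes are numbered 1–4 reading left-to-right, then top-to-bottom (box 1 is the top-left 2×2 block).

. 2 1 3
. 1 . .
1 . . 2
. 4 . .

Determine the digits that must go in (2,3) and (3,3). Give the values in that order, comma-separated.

2,4

For (2,3):
  Consider where 2 can go in row 2.
  (2,1) is out (box 1 already has a 2).
  (2,4) is out (column 4 already has a 2).
  So the only cell in row 2 that can hold 2 is (2,3).
  So (2,3) = 2.
For (3,3):
  Consider where 4 can go in row 3.
  (3,2) is out (column 2 already has a 4).
  So the only cell in row 3 that can hold 4 is (3,3).
  So (3,3) = 4.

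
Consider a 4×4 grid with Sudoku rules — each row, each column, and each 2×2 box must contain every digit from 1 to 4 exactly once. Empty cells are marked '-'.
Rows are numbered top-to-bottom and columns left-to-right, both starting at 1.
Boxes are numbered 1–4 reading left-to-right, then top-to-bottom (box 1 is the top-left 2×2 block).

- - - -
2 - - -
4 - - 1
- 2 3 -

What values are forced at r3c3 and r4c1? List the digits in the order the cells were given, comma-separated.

For r3c3:
  Row 3 already contains {1, 4}.
  Column 3 already contains {3}.
  Its 2×2 block (box 4) already contains {1, 3}.
  The only value from 1–4 not eliminated is 2, so r3c3 = 2.
For r4c1:
  Row 4 already contains {2, 3}.
  Column 1 already contains {2, 4}.
  Its 2×2 block (box 3) already contains {2, 4}.
  The only value from 1–4 not eliminated is 1, so r4c1 = 1.

2,1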